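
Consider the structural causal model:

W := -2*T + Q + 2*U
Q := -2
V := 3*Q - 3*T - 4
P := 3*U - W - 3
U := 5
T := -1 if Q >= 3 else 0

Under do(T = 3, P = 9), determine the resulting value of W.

2

Setting T = 3, P = 9 by intervention discards those variables' equations.
W = -2*T + Q + 2*U  [with T=3, Q=-2, U=5]  = 2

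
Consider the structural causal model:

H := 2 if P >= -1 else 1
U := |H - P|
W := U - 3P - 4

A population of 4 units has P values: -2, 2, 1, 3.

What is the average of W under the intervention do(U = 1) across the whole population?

-6

The intervention sets U=1 in all 4 units regardless of P. Recomputing W per unit gives 3, -9, -6, -12; average -6.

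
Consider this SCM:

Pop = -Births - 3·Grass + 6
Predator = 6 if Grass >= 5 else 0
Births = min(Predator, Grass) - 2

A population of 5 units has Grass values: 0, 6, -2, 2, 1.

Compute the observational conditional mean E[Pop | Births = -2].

Observing Births=-2 restricts to units where Births's equation naturally yields -2: Grass ∈ {0, 2, 1}. In that subpopulation Pop = 8, 2, 5, mean 5.

5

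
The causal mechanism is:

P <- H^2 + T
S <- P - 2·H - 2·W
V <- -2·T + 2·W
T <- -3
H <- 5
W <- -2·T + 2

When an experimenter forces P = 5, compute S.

Under do(P=5), the mechanism P <- H^2 + T is discarded; P is fixed at 5.
W = -2·T + 2  [with T=-3]  = 8
S = P - 2·H - 2·W  [with P=5, H=5, W=8]  = -21

-21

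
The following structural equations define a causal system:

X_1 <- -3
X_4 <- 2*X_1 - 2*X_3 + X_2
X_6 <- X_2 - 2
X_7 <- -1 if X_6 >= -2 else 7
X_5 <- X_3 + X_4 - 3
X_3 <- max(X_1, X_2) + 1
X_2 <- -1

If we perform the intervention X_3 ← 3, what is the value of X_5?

-13

do(X_3=3) replaces the equation X_3 <- max(X_1, X_2) + 1 with the constant X_3 = 3.
X_4 = 2*X_1 - 2*X_3 + X_2  [with X_1=-3, X_3=3, X_2=-1]  = -13
X_5 = X_3 + X_4 - 3  [with X_3=3, X_4=-13]  = -13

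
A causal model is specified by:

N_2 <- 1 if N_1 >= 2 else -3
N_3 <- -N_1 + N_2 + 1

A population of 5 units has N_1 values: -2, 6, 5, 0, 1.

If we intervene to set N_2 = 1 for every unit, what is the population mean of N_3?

do(N_2=1) breaks N_2's dependence on N_1. With N_2=1 fixed, N_3 across the units is 4, -4, -3, 2, 1, mean 0.

0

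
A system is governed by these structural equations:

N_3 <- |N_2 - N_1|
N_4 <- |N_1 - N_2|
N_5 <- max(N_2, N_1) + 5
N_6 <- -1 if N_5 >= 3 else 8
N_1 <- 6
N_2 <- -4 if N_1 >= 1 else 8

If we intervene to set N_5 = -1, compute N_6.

The intervention breaks the incoming arrows to N_5: N_5 <- max(N_2, N_1) + 5 no longer applies, and N_5 = -1.
N_6 = -1 if N_5 >= 3 else 8  [with N_5=-1]  = 8

8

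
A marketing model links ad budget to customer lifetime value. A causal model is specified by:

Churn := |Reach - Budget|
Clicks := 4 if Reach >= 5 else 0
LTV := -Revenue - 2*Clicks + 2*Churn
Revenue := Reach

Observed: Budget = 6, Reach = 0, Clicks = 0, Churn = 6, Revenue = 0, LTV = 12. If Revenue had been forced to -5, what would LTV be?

17

The intervention breaks the incoming arrows to Revenue: Revenue := Reach no longer applies, and Revenue = -5.
Clicks = 4 if Reach >= 5 else 0  [with Reach=0]  = 0
Churn = |Reach - Budget|  [with Reach=0, Budget=6]  = 6
LTV = -Revenue - 2*Clicks + 2*Churn  [with Revenue=-5, Clicks=0, Churn=6]  = 17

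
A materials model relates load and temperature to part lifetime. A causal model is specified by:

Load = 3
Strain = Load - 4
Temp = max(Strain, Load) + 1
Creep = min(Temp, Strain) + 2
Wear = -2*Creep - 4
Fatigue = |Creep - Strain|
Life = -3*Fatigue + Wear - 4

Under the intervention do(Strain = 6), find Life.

Under do(Strain=6), the mechanism Strain = Load - 4 is discarded; Strain is fixed at 6.
Temp = max(Strain, Load) + 1  [with Strain=6, Load=3]  = 7
Creep = min(Temp, Strain) + 2  [with Temp=7, Strain=6]  = 8
Wear = -2*Creep - 4  [with Creep=8]  = -20
Fatigue = |Creep - Strain|  [with Creep=8, Strain=6]  = 2
Life = -3*Fatigue + Wear - 4  [with Fatigue=2, Wear=-20]  = -30

-30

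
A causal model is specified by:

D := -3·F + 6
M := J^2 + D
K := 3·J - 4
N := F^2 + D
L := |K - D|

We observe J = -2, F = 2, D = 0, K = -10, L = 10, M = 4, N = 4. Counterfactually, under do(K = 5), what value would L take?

Intervening sets K = 5 and removes its equation (K := 3·J - 4).
D = -3·F + 6  [with F=2]  = 0
L = |K - D|  [with K=5, D=0]  = 5

5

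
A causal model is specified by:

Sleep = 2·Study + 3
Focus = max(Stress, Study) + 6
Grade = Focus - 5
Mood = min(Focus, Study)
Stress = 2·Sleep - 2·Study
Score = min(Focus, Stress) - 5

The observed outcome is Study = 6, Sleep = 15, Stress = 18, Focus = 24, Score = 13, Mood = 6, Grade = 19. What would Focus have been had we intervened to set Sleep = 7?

Under do(Sleep=7), the mechanism Sleep = 2·Study + 3 is discarded; Sleep is fixed at 7.
Stress = 2·Sleep - 2·Study  [with Sleep=7, Study=6]  = 2
Focus = max(Stress, Study) + 6  [with Stress=2, Study=6]  = 12

12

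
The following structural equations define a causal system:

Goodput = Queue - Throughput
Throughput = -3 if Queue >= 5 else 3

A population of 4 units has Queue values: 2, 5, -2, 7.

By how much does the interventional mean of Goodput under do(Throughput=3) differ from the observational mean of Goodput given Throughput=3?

Every unit gets Throughput=3 under the intervention. Goodput values become -1, 2, -5, 4; E[Goodput|do(Throughput=3)] = 0.
E[Goodput|Throughput=3] averages over only the 2 units with Throughput=3 (Queue = 2, -2): Goodput = -1, -5, mean -3.
Difference = 0 − (-3) = 3.

3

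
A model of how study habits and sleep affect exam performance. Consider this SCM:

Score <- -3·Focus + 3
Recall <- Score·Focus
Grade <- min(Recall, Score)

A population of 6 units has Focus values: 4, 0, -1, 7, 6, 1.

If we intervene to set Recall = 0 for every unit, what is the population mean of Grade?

Every unit gets Recall=0 under the intervention. Grade values become -9, 0, 0, -18, -15, 0; E[Grade|do(Recall=0)] = -7.

-7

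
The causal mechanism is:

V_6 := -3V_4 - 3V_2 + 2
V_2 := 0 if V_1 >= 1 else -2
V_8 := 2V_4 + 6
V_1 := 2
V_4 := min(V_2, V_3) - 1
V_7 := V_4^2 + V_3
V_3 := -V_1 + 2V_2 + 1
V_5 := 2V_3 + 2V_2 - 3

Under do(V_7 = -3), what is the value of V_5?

-5

The intervention breaks the incoming arrows to V_7: V_7 := V_4^2 + V_3 no longer applies, and V_7 = -3.
V_5 is not downstream of the intervention, so its value is determined by the original equations.
V_2 = 0 if V_1 >= 1 else -2  [with V_1=2]  = 0
V_3 = -V_1 + 2V_2 + 1  [with V_1=2, V_2=0]  = -1
V_5 = 2V_3 + 2V_2 - 3  [with V_3=-1, V_2=0]  = -5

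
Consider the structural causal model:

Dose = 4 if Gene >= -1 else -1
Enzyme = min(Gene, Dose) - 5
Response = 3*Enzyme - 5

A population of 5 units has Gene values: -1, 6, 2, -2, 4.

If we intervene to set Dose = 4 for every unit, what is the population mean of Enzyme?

-3.6

Every unit gets Dose=4 under the intervention. Enzyme values become -6, -1, -3, -7, -1; E[Enzyme|do(Dose=4)] = -3.6.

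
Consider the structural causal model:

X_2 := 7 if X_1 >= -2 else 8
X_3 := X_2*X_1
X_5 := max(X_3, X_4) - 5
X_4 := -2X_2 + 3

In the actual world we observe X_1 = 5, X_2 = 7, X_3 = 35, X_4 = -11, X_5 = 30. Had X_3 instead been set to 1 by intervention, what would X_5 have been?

do(X_3=1) replaces the equation X_3 := X_2*X_1 with the constant X_3 = 1.
X_2 = 7 if X_1 >= -2 else 8  [with X_1=5]  = 7
X_4 = -2X_2 + 3  [with X_2=7]  = -11
X_5 = max(X_3, X_4) - 5  [with X_3=1, X_4=-11]  = -4

-4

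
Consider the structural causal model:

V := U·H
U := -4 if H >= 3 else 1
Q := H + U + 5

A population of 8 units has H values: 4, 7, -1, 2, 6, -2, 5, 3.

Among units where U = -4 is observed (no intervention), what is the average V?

-20

E[V|U=-4] averages over only the 5 units with U=-4 (H = 4, 7, 6, 5, 3): V = -16, -28, -24, -20, -12, mean -20.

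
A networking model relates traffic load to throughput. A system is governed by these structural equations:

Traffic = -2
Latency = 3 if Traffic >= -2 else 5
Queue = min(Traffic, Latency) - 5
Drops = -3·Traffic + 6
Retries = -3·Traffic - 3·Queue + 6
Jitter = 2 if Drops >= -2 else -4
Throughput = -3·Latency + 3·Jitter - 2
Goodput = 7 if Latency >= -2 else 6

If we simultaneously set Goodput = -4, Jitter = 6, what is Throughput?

7

Setting Goodput = -4, Jitter = 6 by intervention discards those variables' equations.
Latency = 3 if Traffic >= -2 else 5  [with Traffic=-2]  = 3
Throughput = -3·Latency + 3·Jitter - 2  [with Latency=3, Jitter=6]  = 7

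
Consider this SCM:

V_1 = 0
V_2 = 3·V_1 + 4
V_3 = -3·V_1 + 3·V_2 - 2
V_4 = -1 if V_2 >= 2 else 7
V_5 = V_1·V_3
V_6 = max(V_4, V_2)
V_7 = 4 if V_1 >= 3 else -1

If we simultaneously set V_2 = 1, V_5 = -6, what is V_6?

7

Setting V_2 = 1, V_5 = -6 by intervention discards those variables' equations.
V_4 = -1 if V_2 >= 2 else 7  [with V_2=1]  = 7
V_6 = max(V_4, V_2)  [with V_4=7, V_2=1]  = 7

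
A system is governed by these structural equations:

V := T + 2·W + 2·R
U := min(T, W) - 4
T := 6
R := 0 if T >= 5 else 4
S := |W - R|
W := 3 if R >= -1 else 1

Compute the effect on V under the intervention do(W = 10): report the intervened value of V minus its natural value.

The intervention breaks the incoming arrows to W: W := 3 if R >= -1 else 1 no longer applies, and W = 10.
R = 0 if T >= 5 else 4  [with T=6]  = 0
V = T + 2·W + 2·R  [with T=6, W=10, R=0]  = 26
Without intervention: R = 0 if T >= 5 else 4  [with T=6]  = 0; W = 3 if R >= -1 else 1  [with R=0]  = 3; V = T + 2·W + 2·R  [with T=6, W=3, R=0]  = 12.
Change = 26 − 12 = 14.

14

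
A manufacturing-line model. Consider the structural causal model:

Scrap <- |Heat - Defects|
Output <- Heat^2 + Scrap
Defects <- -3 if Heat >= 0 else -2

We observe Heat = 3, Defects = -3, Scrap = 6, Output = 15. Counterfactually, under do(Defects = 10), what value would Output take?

16

Under do(Defects=10), the mechanism Defects <- -3 if Heat >= 0 else -2 is discarded; Defects is fixed at 10.
Scrap = |Heat - Defects|  [with Heat=3, Defects=10]  = 7
Output = Heat^2 + Scrap  [with Heat=3, Scrap=7]  = 16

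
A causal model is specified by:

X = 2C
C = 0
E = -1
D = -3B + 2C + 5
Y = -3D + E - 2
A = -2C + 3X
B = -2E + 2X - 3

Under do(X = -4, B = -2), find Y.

Under do(X = -4, B = -2), each intervened variable's structural equation is replaced by its fixed value.
D = -3B + 2C + 5  [with B=-2, C=0]  = 11
Y = -3D + E - 2  [with D=11, E=-1]  = -36

-36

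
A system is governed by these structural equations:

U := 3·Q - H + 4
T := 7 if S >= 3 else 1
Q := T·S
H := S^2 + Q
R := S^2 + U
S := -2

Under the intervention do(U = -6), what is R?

-2

The intervention breaks the incoming arrows to U: U := 3·Q - H + 4 no longer applies, and U = -6.
R = S^2 + U  [with S=-2, U=-6]  = -2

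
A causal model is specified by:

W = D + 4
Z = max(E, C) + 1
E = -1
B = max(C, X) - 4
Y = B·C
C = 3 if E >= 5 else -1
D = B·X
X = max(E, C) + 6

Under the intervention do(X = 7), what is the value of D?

21

The intervention breaks the incoming arrows to X: X = max(E, C) + 6 no longer applies, and X = 7.
C = 3 if E >= 5 else -1  [with E=-1]  = -1
B = max(C, X) - 4  [with C=-1, X=7]  = 3
D = B·X  [with B=3, X=7]  = 21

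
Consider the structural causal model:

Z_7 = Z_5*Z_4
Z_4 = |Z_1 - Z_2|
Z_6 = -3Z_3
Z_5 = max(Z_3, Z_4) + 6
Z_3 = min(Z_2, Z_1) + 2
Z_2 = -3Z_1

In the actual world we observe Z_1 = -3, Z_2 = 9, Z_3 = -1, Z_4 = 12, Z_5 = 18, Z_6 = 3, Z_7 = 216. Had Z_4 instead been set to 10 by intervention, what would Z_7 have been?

The intervention breaks the incoming arrows to Z_4: Z_4 = |Z_1 - Z_2| no longer applies, and Z_4 = 10.
Z_2 = -3Z_1  [with Z_1=-3]  = 9
Z_3 = min(Z_2, Z_1) + 2  [with Z_2=9, Z_1=-3]  = -1
Z_5 = max(Z_3, Z_4) + 6  [with Z_3=-1, Z_4=10]  = 16
Z_7 = Z_5*Z_4  [with Z_5=16, Z_4=10]  = 160

160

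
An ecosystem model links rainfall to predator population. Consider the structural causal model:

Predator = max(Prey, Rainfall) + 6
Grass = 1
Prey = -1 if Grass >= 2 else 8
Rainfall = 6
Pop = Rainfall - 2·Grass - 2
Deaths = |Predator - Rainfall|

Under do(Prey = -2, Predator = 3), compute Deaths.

Setting Prey = -2, Predator = 3 by intervention discards those variables' equations.
Deaths = |Predator - Rainfall|  [with Predator=3, Rainfall=6]  = 3

3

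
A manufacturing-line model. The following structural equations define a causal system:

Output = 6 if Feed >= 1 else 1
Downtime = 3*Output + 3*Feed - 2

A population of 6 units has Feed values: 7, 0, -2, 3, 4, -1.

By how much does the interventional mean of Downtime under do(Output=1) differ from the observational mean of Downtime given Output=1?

8.5

Under do(Output=1), Output's equation is replaced by Output=1 for every unit. Per-unit Downtime: 22, 1, -5, 10, 13, -2. Mean = 6.5.
Conditioning on Output=1 selects the 3 unit(s) with Feed ∈ {0, -2, -1}. Their Downtime values: 1, -5, -2. Mean = -2.
Difference = 6.5 − (-2) = 8.5.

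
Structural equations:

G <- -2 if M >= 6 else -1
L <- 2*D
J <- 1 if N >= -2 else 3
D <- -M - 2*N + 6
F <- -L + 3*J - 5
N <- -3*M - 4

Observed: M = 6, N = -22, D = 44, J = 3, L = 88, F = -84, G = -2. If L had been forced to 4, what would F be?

0

The intervention breaks the incoming arrows to L: L <- 2*D no longer applies, and L = 4.
N = -3*M - 4  [with M=6]  = -22
J = 1 if N >= -2 else 3  [with N=-22]  = 3
F = -L + 3*J - 5  [with L=4, J=3]  = 0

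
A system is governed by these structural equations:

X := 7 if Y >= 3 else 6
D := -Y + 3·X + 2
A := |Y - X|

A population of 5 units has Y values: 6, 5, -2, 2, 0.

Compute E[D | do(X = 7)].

20.8

The intervention sets X=7 in all 5 units regardless of Y. Recomputing D per unit gives 17, 18, 25, 21, 23; average 20.8.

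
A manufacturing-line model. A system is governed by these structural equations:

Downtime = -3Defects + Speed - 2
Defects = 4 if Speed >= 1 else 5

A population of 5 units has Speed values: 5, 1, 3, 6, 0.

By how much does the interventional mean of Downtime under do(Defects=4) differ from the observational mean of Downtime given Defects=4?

do(Defects=4) breaks Defects's dependence on Speed. With Defects=4 fixed, Downtime across the units is -9, -13, -11, -8, -14, mean -11.
Conditioning on Defects=4 selects the 4 unit(s) with Speed ∈ {5, 1, 3, 6}. Their Downtime values: -9, -13, -11, -8. Mean = -10.25.
Difference = -11 − (-10.25) = -0.75.

-0.75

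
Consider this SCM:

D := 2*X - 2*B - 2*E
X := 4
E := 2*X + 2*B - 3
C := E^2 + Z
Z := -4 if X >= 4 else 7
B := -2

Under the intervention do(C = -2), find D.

The intervention breaks the incoming arrows to C: C := E^2 + Z no longer applies, and C = -2.
Since D is not a descendant of the intervened variable, it is unaffected.
E = 2*X + 2*B - 3  [with X=4, B=-2]  = 1
D = 2*X - 2*B - 2*E  [with X=4, B=-2, E=1]  = 10

10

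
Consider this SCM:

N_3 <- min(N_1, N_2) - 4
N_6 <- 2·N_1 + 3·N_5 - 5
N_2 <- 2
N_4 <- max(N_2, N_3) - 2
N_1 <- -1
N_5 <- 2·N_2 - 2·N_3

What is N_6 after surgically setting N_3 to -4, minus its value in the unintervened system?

-6

The intervention breaks the incoming arrows to N_3: N_3 <- min(N_1, N_2) - 4 no longer applies, and N_3 = -4.
N_5 = 2·N_2 - 2·N_3  [with N_2=2, N_3=-4]  = 12
N_6 = 2·N_1 + 3·N_5 - 5  [with N_1=-1, N_5=12]  = 29
Without intervention: N_3 = min(N_1, N_2) - 4  [with N_1=-1, N_2=2]  = -5; N_5 = 2·N_2 - 2·N_3  [with N_2=2, N_3=-5]  = 14; N_6 = 2·N_1 + 3·N_5 - 5  [with N_1=-1, N_5=14]  = 35.
Change = 29 − 35 = -6.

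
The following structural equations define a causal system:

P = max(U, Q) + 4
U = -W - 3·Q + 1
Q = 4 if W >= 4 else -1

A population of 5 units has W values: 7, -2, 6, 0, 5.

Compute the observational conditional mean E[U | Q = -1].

Conditioning on Q=-1 selects the 2 unit(s) with W ∈ {-2, 0}. Their U values: 6, 4. Mean = 5.

5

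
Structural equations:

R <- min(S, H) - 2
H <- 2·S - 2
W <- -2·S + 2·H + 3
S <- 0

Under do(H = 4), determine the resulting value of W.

The intervention breaks the incoming arrows to H: H <- 2·S - 2 no longer applies, and H = 4.
W = -2·S + 2·H + 3  [with S=0, H=4]  = 11

11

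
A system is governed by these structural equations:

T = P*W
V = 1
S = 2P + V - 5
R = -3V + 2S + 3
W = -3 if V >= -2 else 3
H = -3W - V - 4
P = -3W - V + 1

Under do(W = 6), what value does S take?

-40

do(W=6) replaces the equation W = -3 if V >= -2 else 3 with the constant W = 6.
P = -3W - V + 1  [with W=6, V=1]  = -18
S = 2P + V - 5  [with P=-18, V=1]  = -40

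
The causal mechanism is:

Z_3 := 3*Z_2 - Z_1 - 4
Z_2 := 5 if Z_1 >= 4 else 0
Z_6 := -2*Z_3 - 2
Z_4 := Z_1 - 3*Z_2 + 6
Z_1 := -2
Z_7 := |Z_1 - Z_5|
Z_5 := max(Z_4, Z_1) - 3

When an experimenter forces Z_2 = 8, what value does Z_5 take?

do(Z_2=8) replaces the equation Z_2 := 5 if Z_1 >= 4 else 0 with the constant Z_2 = 8.
Z_4 = Z_1 - 3*Z_2 + 6  [with Z_1=-2, Z_2=8]  = -20
Z_5 = max(Z_4, Z_1) - 3  [with Z_4=-20, Z_1=-2]  = -5

-5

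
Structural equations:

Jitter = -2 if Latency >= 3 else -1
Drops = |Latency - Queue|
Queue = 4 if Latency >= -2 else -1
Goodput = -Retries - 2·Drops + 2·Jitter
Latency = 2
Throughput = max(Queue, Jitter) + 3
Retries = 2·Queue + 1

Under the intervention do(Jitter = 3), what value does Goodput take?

Under do(Jitter=3), the mechanism Jitter = -2 if Latency >= 3 else -1 is discarded; Jitter is fixed at 3.
Queue = 4 if Latency >= -2 else -1  [with Latency=2]  = 4
Drops = |Latency - Queue|  [with Latency=2, Queue=4]  = 2
Retries = 2·Queue + 1  [with Queue=4]  = 9
Goodput = -Retries - 2·Drops + 2·Jitter  [with Retries=9, Drops=2, Jitter=3]  = -7

-7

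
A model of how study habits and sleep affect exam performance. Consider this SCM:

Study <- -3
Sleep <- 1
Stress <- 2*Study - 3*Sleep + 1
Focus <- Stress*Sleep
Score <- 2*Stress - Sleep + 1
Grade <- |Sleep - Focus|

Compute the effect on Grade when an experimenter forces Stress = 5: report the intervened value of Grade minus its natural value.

-5

The intervention breaks the incoming arrows to Stress: Stress <- 2*Study - 3*Sleep + 1 no longer applies, and Stress = 5.
Focus = Stress*Sleep  [with Stress=5, Sleep=1]  = 5
Grade = |Sleep - Focus|  [with Sleep=1, Focus=5]  = 4
Without intervention: Stress = 2*Study - 3*Sleep + 1  [with Study=-3, Sleep=1]  = -8; Focus = Stress*Sleep  [with Stress=-8, Sleep=1]  = -8; Grade = |Sleep - Focus|  [with Sleep=1, Focus=-8]  = 9.
Change = 4 − 9 = -5.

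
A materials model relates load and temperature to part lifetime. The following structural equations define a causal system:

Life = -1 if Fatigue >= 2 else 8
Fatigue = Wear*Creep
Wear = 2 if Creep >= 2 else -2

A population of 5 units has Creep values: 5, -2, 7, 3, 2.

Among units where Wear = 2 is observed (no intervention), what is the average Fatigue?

8.5

Observing Wear=2 restricts to units where Wear's equation naturally yields 2: Creep ∈ {5, 7, 3, 2}. In that subpopulation Fatigue = 10, 14, 6, 4, mean 8.5.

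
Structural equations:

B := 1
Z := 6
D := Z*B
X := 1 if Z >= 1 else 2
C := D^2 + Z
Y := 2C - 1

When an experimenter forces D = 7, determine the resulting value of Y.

The intervention breaks the incoming arrows to D: D := Z*B no longer applies, and D = 7.
C = D^2 + Z  [with D=7, Z=6]  = 55
Y = 2C - 1  [with C=55]  = 109

109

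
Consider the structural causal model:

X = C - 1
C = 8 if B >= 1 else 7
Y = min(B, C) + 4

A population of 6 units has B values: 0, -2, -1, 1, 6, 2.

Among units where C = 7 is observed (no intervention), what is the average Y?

E[Y|C=7] averages over only the 3 units with C=7 (B = 0, -2, -1): Y = 4, 2, 3, mean 3.

3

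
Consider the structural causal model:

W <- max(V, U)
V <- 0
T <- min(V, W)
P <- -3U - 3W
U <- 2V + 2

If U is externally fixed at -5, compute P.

do(U=-5) replaces the equation U <- 2V + 2 with the constant U = -5.
W = max(V, U)  [with V=0, U=-5]  = 0
P = -3U - 3W  [with U=-5, W=0]  = 15

15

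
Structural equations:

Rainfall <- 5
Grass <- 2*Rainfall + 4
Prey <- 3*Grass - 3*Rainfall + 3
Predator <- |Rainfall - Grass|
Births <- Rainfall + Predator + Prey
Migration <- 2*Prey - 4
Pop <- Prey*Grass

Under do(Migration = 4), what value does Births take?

do(Migration=4) replaces the equation Migration <- 2*Prey - 4 with the constant Migration = 4.
Since Births is not a descendant of the intervened variable, it is unaffected.
Grass = 2*Rainfall + 4  [with Rainfall=5]  = 14
Prey = 3*Grass - 3*Rainfall + 3  [with Grass=14, Rainfall=5]  = 30
Predator = |Rainfall - Grass|  [with Rainfall=5, Grass=14]  = 9
Births = Rainfall + Predator + Prey  [with Rainfall=5, Predator=9, Prey=30]  = 44

44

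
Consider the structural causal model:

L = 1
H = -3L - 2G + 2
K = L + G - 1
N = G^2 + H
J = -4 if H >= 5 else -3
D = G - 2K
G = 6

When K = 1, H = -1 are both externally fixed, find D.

4

Under do(K = 1, H = -1), each intervened variable's structural equation is replaced by its fixed value.
D = G - 2K  [with G=6, K=1]  = 4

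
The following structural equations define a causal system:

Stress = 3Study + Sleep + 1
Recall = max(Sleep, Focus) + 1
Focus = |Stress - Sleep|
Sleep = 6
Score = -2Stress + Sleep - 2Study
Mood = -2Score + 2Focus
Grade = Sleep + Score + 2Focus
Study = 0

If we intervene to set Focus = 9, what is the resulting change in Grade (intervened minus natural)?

16

do(Focus=9) replaces the equation Focus = |Stress - Sleep| with the constant Focus = 9.
Stress = 3Study + Sleep + 1  [with Study=0, Sleep=6]  = 7
Score = -2Stress + Sleep - 2Study  [with Stress=7, Sleep=6, Study=0]  = -8
Grade = Sleep + Score + 2Focus  [with Sleep=6, Score=-8, Focus=9]  = 16
Without intervention: Stress = 3Study + Sleep + 1  [with Study=0, Sleep=6]  = 7; Focus = |Stress - Sleep|  [with Stress=7, Sleep=6]  = 1; Score = -2Stress + Sleep - 2Study  [with Stress=7, Sleep=6, Study=0]  = -8; Grade = Sleep + Score + 2Focus  [with Sleep=6, Score=-8, Focus=1]  = 0.
Change = 16 − 0 = 16.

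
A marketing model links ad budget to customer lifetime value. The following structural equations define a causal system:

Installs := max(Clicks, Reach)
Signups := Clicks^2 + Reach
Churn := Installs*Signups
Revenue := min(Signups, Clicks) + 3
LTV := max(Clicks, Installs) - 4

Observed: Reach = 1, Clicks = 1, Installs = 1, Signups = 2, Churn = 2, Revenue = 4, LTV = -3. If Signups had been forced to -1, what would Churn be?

-1

Intervening sets Signups = -1 and removes its equation (Signups := Clicks^2 + Reach).
Installs = max(Clicks, Reach)  [with Clicks=1, Reach=1]  = 1
Churn = Installs*Signups  [with Installs=1, Signups=-1]  = -1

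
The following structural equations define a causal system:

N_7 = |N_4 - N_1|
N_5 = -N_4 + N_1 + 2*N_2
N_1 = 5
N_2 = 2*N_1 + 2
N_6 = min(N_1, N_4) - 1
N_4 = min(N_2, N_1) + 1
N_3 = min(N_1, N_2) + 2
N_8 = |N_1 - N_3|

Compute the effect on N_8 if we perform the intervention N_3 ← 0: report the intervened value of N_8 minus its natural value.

3

The intervention breaks the incoming arrows to N_3: N_3 = min(N_1, N_2) + 2 no longer applies, and N_3 = 0.
N_8 = |N_1 - N_3|  [with N_1=5, N_3=0]  = 5
Without intervention: N_2 = 2*N_1 + 2  [with N_1=5]  = 12; N_3 = min(N_1, N_2) + 2  [with N_1=5, N_2=12]  = 7; N_8 = |N_1 - N_3|  [with N_1=5, N_3=7]  = 2.
Change = 5 − 2 = 3.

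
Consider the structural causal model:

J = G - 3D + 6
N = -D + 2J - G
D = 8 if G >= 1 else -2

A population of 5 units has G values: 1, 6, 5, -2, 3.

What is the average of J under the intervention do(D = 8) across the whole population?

-15.4

The intervention sets D=8 in all 5 units regardless of G. Recomputing J per unit gives -17, -12, -13, -20, -15; average -15.4.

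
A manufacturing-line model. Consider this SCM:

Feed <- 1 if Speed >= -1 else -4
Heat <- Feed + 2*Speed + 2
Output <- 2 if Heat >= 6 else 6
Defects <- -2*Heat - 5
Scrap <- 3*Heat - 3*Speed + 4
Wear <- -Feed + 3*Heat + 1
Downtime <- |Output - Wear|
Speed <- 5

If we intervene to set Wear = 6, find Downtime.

do(Wear=6) replaces the equation Wear <- -Feed + 3*Heat + 1 with the constant Wear = 6.
Feed = 1 if Speed >= -1 else -4  [with Speed=5]  = 1
Heat = Feed + 2*Speed + 2  [with Feed=1, Speed=5]  = 13
Output = 2 if Heat >= 6 else 6  [with Heat=13]  = 2
Downtime = |Output - Wear|  [with Output=2, Wear=6]  = 4

4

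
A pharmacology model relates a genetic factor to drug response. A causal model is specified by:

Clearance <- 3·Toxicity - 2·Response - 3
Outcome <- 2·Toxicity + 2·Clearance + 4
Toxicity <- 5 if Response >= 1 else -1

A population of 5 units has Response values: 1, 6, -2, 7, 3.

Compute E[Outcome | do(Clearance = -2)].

7.6

do(Clearance=-2) breaks Clearance's dependence on Response. With Clearance=-2 fixed, Outcome across the units is 10, 10, -2, 10, 10, mean 7.6.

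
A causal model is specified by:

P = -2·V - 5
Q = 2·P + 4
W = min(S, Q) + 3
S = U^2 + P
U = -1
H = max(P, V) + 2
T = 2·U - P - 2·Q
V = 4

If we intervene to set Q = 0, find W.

-9

The intervention breaks the incoming arrows to Q: Q = 2·P + 4 no longer applies, and Q = 0.
P = -2·V - 5  [with V=4]  = -13
S = U^2 + P  [with U=-1, P=-13]  = -12
W = min(S, Q) + 3  [with S=-12, Q=0]  = -9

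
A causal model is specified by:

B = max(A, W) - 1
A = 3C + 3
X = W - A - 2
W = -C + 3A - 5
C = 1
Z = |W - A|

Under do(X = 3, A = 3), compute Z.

The joint intervention fixes X = 3, A = 3, removing each variable's own equation.
W = -C + 3A - 5  [with C=1, A=3]  = 3
Z = |W - A|  [with W=3, A=3]  = 0

0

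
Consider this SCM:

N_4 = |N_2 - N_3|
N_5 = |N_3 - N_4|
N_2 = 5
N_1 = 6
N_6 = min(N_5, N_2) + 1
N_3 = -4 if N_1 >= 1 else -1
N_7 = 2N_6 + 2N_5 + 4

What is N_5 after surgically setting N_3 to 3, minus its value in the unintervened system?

do(N_3=3) replaces the equation N_3 = -4 if N_1 >= 1 else -1 with the constant N_3 = 3.
N_4 = |N_2 - N_3|  [with N_2=5, N_3=3]  = 2
N_5 = |N_3 - N_4|  [with N_3=3, N_4=2]  = 1
Without intervention: N_3 = -4 if N_1 >= 1 else -1  [with N_1=6]  = -4; N_4 = |N_2 - N_3|  [with N_2=5, N_3=-4]  = 9; N_5 = |N_3 - N_4|  [with N_3=-4, N_4=9]  = 13.
Change = 1 − 13 = -12.

-12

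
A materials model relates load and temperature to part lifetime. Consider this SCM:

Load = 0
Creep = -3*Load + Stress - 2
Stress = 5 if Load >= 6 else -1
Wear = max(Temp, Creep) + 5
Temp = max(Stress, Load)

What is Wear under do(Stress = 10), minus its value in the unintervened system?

10

do(Stress=10) replaces the equation Stress = 5 if Load >= 6 else -1 with the constant Stress = 10.
Temp = max(Stress, Load)  [with Stress=10, Load=0]  = 10
Creep = -3*Load + Stress - 2  [with Load=0, Stress=10]  = 8
Wear = max(Temp, Creep) + 5  [with Temp=10, Creep=8]  = 15
Without intervention: Stress = 5 if Load >= 6 else -1  [with Load=0]  = -1; Temp = max(Stress, Load)  [with Stress=-1, Load=0]  = 0; Creep = -3*Load + Stress - 2  [with Load=0, Stress=-1]  = -3; Wear = max(Temp, Creep) + 5  [with Temp=0, Creep=-3]  = 5.
Change = 15 − 5 = 10.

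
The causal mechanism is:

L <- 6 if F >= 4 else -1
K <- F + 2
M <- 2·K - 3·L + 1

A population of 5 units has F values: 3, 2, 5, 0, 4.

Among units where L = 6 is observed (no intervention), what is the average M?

E[M|L=6] averages over only the 2 units with L=6 (F = 5, 4): M = -3, -5, mean -4.

-4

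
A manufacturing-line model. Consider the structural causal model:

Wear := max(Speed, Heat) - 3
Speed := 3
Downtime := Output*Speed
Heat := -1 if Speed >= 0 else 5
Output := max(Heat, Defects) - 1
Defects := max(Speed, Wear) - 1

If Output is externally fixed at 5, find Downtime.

The intervention breaks the incoming arrows to Output: Output := max(Heat, Defects) - 1 no longer applies, and Output = 5.
Downtime = Output*Speed  [with Output=5, Speed=3]  = 15

15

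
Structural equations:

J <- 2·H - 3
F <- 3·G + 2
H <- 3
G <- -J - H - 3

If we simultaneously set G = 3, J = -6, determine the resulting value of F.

The joint intervention fixes G = 3, J = -6, removing each variable's own equation.
F = 3·G + 2  [with G=3]  = 11

11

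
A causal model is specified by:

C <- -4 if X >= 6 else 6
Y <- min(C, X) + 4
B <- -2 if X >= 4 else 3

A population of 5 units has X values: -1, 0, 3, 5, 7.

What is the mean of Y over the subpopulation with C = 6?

5.75

E[Y|C=6] averages over only the 4 units with C=6 (X = -1, 0, 3, 5): Y = 3, 4, 7, 9, mean 5.75.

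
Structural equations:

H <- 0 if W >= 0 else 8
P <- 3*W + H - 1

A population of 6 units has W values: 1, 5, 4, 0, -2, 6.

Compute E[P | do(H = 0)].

6

Every unit gets H=0 under the intervention. P values become 2, 14, 11, -1, -7, 17; E[P|do(H=0)] = 6.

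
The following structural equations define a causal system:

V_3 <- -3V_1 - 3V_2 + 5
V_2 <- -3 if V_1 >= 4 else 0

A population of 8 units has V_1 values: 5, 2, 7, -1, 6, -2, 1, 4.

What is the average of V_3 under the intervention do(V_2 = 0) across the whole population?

-3.25

Under do(V_2=0), V_2's equation is replaced by V_2=0 for every unit. Per-unit V_3: -10, -1, -16, 8, -13, 11, 2, -7. Mean = -3.25.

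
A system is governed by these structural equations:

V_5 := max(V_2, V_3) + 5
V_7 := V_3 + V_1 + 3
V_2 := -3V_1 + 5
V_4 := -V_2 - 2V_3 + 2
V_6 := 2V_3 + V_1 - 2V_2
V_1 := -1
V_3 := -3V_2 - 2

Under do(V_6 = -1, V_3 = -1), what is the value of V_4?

Under do(V_6 = -1, V_3 = -1), each intervened variable's structural equation is replaced by its fixed value.
V_2 = -3V_1 + 5  [with V_1=-1]  = 8
V_4 = -V_2 - 2V_3 + 2  [with V_2=8, V_3=-1]  = -4

-4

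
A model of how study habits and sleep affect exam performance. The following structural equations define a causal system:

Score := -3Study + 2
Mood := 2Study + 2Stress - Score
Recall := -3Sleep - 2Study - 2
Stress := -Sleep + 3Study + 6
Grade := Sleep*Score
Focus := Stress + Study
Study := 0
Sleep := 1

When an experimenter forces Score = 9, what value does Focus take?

The intervention breaks the incoming arrows to Score: Score := -3Study + 2 no longer applies, and Score = 9.
Since Focus is not a descendant of the intervened variable, it is unaffected.
Stress = -Sleep + 3Study + 6  [with Sleep=1, Study=0]  = 5
Focus = Stress + Study  [with Stress=5, Study=0]  = 5

5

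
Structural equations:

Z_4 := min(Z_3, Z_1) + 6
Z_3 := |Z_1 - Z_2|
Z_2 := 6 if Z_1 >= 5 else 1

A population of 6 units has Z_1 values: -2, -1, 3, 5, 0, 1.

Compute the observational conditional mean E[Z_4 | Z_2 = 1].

5.8

Observing Z_2=1 restricts to units where Z_2's equation naturally yields 1: Z_1 ∈ {-2, -1, 3, 0, 1}. In that subpopulation Z_4 = 4, 5, 8, 6, 6, mean 5.8.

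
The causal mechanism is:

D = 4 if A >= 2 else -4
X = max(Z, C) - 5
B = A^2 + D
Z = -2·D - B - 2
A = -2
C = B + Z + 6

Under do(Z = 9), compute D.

The intervention breaks the incoming arrows to Z: Z = -2·D - B - 2 no longer applies, and Z = 9.
Since D is not a descendant of the intervened variable, it is unaffected.
D = 4 if A >= 2 else -4  [with A=-2]  = -4

-4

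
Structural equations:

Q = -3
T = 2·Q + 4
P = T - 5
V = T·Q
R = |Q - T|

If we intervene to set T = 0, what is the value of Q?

-3

Under do(T=0), the mechanism T = 2·Q + 4 is discarded; T is fixed at 0.
Q is not downstream of the intervention, so its value is determined by the original equations.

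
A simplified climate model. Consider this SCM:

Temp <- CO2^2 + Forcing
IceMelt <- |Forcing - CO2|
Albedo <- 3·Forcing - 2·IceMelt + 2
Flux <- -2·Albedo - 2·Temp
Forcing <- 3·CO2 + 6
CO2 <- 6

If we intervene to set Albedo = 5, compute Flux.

-130

The intervention breaks the incoming arrows to Albedo: Albedo <- 3·Forcing - 2·IceMelt + 2 no longer applies, and Albedo = 5.
Forcing = 3·CO2 + 6  [with CO2=6]  = 24
Temp = CO2^2 + Forcing  [with CO2=6, Forcing=24]  = 60
Flux = -2·Albedo - 2·Temp  [with Albedo=5, Temp=60]  = -130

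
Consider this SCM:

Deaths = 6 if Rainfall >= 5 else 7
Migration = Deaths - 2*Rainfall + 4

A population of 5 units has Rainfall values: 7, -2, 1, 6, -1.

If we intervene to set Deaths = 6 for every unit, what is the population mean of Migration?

5.6

Every unit gets Deaths=6 under the intervention. Migration values become -4, 14, 8, -2, 12; E[Migration|do(Deaths=6)] = 5.6.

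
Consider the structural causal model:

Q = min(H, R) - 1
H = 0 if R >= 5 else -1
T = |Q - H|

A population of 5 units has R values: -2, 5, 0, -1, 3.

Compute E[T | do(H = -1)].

1.2

Every unit gets H=-1 under the intervention. T values become 2, 1, 1, 1, 1; E[T|do(H=-1)] = 1.2.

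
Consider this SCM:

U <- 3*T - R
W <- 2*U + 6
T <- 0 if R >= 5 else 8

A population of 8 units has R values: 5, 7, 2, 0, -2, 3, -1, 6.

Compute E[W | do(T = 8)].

The intervention sets T=8 in all 8 units regardless of R. Recomputing W per unit gives 44, 40, 50, 54, 58, 48, 56, 42; average 49.

49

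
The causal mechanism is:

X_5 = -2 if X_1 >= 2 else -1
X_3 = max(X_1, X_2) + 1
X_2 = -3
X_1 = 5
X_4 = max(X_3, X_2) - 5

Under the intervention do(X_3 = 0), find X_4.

-5

The intervention breaks the incoming arrows to X_3: X_3 = max(X_1, X_2) + 1 no longer applies, and X_3 = 0.
X_4 = max(X_3, X_2) - 5  [with X_3=0, X_2=-3]  = -5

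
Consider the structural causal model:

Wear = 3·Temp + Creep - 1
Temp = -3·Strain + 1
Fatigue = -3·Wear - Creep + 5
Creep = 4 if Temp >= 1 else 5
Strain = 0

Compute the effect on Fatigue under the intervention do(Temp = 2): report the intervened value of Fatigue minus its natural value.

do(Temp=2) replaces the equation Temp = -3·Strain + 1 with the constant Temp = 2.
Creep = 4 if Temp >= 1 else 5  [with Temp=2]  = 4
Wear = 3·Temp + Creep - 1  [with Temp=2, Creep=4]  = 9
Fatigue = -3·Wear - Creep + 5  [with Wear=9, Creep=4]  = -26
Without intervention: Temp = -3·Strain + 1  [with Strain=0]  = 1; Creep = 4 if Temp >= 1 else 5  [with Temp=1]  = 4; Wear = 3·Temp + Creep - 1  [with Temp=1, Creep=4]  = 6; Fatigue = -3·Wear - Creep + 5  [with Wear=6, Creep=4]  = -17.
Change = -26 − (-17) = -9.

-9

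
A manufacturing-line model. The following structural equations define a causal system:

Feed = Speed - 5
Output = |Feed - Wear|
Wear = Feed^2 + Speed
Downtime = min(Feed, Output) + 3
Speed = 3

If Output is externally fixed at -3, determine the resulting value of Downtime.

Intervening sets Output = -3 and removes its equation (Output = |Feed - Wear|).
Feed = Speed - 5  [with Speed=3]  = -2
Downtime = min(Feed, Output) + 3  [with Feed=-2, Output=-3]  = 0

0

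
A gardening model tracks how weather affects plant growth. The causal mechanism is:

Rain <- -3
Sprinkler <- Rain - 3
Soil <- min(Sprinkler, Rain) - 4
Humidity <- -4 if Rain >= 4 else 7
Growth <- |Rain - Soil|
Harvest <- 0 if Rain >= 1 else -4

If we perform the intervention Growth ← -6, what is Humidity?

7

Intervening sets Growth = -6 and removes its equation (Growth <- |Rain - Soil|).
No directed path runs from Growth to Humidity, so Humidity keeps its natural value.
Humidity = -4 if Rain >= 4 else 7  [with Rain=-3]  = 7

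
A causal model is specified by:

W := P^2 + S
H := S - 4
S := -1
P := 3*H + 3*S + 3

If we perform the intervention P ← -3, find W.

8

The intervention breaks the incoming arrows to P: P := 3*H + 3*S + 3 no longer applies, and P = -3.
W = P^2 + S  [with P=-3, S=-1]  = 8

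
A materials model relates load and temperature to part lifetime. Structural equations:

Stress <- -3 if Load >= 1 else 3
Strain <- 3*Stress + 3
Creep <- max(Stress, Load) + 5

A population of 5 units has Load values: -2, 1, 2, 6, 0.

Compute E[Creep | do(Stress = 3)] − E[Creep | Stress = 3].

Every unit gets Stress=3 under the intervention. Creep values become 8, 8, 8, 11, 8; E[Creep|do(Stress=3)] = 8.6.
Conditioning on Stress=3 selects the 2 unit(s) with Load ∈ {-2, 0}. Their Creep values: 8, 8. Mean = 8.
Difference = 8.6 − 8 = 0.6.

0.6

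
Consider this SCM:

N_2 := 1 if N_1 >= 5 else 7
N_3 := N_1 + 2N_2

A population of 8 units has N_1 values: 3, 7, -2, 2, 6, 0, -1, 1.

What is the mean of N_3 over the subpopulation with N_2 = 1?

8.5

E[N_3|N_2=1] averages over only the 2 units with N_2=1 (N_1 = 7, 6): N_3 = 9, 8, mean 8.5.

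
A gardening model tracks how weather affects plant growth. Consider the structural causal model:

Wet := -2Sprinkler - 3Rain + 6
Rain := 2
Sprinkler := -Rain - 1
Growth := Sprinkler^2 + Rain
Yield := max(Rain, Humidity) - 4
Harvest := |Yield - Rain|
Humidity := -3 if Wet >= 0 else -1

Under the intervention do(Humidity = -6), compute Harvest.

4

Under do(Humidity=-6), the mechanism Humidity := -3 if Wet >= 0 else -1 is discarded; Humidity is fixed at -6.
Yield = max(Rain, Humidity) - 4  [with Rain=2, Humidity=-6]  = -2
Harvest = |Yield - Rain|  [with Yield=-2, Rain=2]  = 4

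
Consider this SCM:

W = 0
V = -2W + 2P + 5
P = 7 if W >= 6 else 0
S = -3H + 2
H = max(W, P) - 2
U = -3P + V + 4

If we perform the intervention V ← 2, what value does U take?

6

Intervening sets V = 2 and removes its equation (V = -2W + 2P + 5).
P = 7 if W >= 6 else 0  [with W=0]  = 0
U = -3P + V + 4  [with P=0, V=2]  = 6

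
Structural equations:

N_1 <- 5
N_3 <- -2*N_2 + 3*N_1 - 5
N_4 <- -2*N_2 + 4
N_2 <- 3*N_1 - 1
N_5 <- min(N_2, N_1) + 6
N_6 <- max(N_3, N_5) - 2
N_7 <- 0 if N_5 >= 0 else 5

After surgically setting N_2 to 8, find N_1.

5

Under do(N_2=8), the mechanism N_2 <- 3*N_1 - 1 is discarded; N_2 is fixed at 8.
N_1 is not downstream of the intervention, so its value is determined by the original equations.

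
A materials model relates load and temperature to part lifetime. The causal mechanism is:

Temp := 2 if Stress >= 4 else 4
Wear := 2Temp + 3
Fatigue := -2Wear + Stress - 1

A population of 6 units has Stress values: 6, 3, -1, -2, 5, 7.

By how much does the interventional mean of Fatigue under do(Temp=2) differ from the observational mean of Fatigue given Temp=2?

Under do(Temp=2), Temp's equation is replaced by Temp=2 for every unit. Per-unit Fatigue: -9, -12, -16, -17, -10, -8. Mean = -12.
Observing Temp=2 restricts to units where Temp's equation naturally yields 2: Stress ∈ {6, 5, 7}. In that subpopulation Fatigue = -9, -10, -8, mean -9.
Difference = -12 − (-9) = -3.

-3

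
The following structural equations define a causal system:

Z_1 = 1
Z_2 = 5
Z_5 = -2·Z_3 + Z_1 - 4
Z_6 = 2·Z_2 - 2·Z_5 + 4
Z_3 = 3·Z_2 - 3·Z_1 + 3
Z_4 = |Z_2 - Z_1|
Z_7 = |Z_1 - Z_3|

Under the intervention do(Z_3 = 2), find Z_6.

28

The intervention breaks the incoming arrows to Z_3: Z_3 = 3·Z_2 - 3·Z_1 + 3 no longer applies, and Z_3 = 2.
Z_5 = -2·Z_3 + Z_1 - 4  [with Z_3=2, Z_1=1]  = -7
Z_6 = 2·Z_2 - 2·Z_5 + 4  [with Z_2=5, Z_5=-7]  = 28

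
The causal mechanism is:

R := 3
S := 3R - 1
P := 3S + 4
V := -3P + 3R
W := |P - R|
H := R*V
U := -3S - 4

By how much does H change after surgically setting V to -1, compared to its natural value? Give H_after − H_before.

222

Under do(V=-1), the mechanism V := -3P + 3R is discarded; V is fixed at -1.
H = R*V  [with R=3, V=-1]  = -3
Without intervention: S = 3R - 1  [with R=3]  = 8; P = 3S + 4  [with S=8]  = 28; V = -3P + 3R  [with P=28, R=3]  = -75; H = R*V  [with R=3, V=-75]  = -225.
Change = -3 − (-225) = 222.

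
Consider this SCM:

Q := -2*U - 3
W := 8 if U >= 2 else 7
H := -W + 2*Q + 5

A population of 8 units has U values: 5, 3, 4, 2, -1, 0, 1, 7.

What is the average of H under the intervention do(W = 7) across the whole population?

The intervention sets W=7 in all 8 units regardless of U. Recomputing H per unit gives -28, -20, -24, -16, -4, -8, -12, -36; average -18.5.

-18.5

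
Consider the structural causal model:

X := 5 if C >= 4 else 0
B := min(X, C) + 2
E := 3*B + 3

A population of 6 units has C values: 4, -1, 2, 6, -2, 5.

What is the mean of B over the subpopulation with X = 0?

1

Conditioning on X=0 selects the 3 unit(s) with C ∈ {-1, 2, -2}. Their B values: 1, 2, 0. Mean = 1.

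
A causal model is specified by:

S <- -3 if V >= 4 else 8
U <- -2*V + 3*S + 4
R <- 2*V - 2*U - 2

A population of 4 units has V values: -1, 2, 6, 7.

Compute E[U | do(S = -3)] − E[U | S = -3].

6

The intervention sets S=-3 in all 4 units regardless of V. Recomputing U per unit gives -3, -9, -17, -19; average -12.
Observing S=-3 restricts to units where S's equation naturally yields -3: V ∈ {6, 7}. In that subpopulation U = -17, -19, mean -18.
Difference = -12 − (-18) = 6.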